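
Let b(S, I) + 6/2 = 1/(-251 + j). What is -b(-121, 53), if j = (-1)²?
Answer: 751/250 ≈ 3.0040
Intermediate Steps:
j = 1
b(S, I) = -751/250 (b(S, I) = -3 + 1/(-251 + 1) = -3 + 1/(-250) = -3 - 1/250 = -751/250)
-b(-121, 53) = -1*(-751/250) = 751/250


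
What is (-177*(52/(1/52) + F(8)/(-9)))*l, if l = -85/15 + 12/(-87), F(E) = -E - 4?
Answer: 241816220/87 ≈ 2.7795e+6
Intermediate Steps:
F(E) = -4 - E
l = -505/87 (l = -85*1/15 + 12*(-1/87) = -17/3 - 4/29 = -505/87 ≈ -5.8046)
(-177*(52/(1/52) + F(8)/(-9)))*l = -177*(52/(1/52) + (-4 - 1*8)/(-9))*(-505/87) = -177*(52/(1/52) + (-4 - 8)*(-1/9))*(-505/87) = -177*(52*52 - 12*(-1/9))*(-505/87) = -177*(2704 + 4/3)*(-505/87) = -177*8116/3*(-505/87) = -478844*(-505/87) = 241816220/87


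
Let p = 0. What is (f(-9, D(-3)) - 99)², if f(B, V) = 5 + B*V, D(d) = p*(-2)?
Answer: 8836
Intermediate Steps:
D(d) = 0 (D(d) = 0*(-2) = 0)
(f(-9, D(-3)) - 99)² = ((5 - 9*0) - 99)² = ((5 + 0) - 99)² = (5 - 99)² = (-94)² = 8836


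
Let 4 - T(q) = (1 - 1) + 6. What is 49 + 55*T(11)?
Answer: -61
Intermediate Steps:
T(q) = -2 (T(q) = 4 - ((1 - 1) + 6) = 4 - (0 + 6) = 4 - 1*6 = 4 - 6 = -2)
49 + 55*T(11) = 49 + 55*(-2) = 49 - 110 = -61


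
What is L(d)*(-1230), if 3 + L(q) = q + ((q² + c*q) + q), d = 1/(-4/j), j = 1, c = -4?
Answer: 23985/8 ≈ 2998.1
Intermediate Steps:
d = -¼ (d = 1/(-4/1) = 1/(-4*1) = 1/(-4) = -¼ ≈ -0.25000)
L(q) = -3 + q² - 2*q (L(q) = -3 + (q + ((q² - 4*q) + q)) = -3 + (q + (q² - 3*q)) = -3 + (q² - 2*q) = -3 + q² - 2*q)
L(d)*(-1230) = (-3 + (-¼)² - 2*(-¼))*(-1230) = (-3 + 1/16 + ½)*(-1230) = -39/16*(-1230) = 23985/8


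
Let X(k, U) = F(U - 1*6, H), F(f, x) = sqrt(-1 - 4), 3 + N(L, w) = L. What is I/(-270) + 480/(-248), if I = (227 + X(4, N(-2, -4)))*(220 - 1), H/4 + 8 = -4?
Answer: -519101/2790 - 73*I*sqrt(5)/90 ≈ -186.06 - 1.8137*I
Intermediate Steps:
H = -48 (H = -32 + 4*(-4) = -32 - 16 = -48)
N(L, w) = -3 + L
F(f, x) = I*sqrt(5) (F(f, x) = sqrt(-5) = I*sqrt(5))
X(k, U) = I*sqrt(5)
I = 49713 + 219*I*sqrt(5) (I = (227 + I*sqrt(5))*(220 - 1) = (227 + I*sqrt(5))*219 = 49713 + 219*I*sqrt(5) ≈ 49713.0 + 489.7*I)
I/(-270) + 480/(-248) = (49713 + 219*I*sqrt(5))/(-270) + 480/(-248) = (49713 + 219*I*sqrt(5))*(-1/270) + 480*(-1/248) = (-16571/90 - 73*I*sqrt(5)/90) - 60/31 = -519101/2790 - 73*I*sqrt(5)/90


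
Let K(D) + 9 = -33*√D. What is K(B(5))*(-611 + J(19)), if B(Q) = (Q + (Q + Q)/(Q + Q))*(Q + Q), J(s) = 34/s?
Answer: 104175/19 + 763950*√15/19 ≈ 1.6121e+5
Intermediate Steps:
B(Q) = 2*Q*(1 + Q) (B(Q) = (Q + (2*Q)/((2*Q)))*(2*Q) = (Q + (2*Q)*(1/(2*Q)))*(2*Q) = (Q + 1)*(2*Q) = (1 + Q)*(2*Q) = 2*Q*(1 + Q))
K(D) = -9 - 33*√D
K(B(5))*(-611 + J(19)) = (-9 - 33*√10*√(1 + 5))*(-611 + 34/19) = (-9 - 33*2*√15)*(-611 + 34*(1/19)) = (-9 - 66*√15)*(-611 + 34/19) = (-9 - 66*√15)*(-11575/19) = 104175/19 + 763950*√15/19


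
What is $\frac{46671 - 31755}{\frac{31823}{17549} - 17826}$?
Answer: $- \frac{261760884}{312796651} \approx -0.83684$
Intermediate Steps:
$\frac{46671 - 31755}{\frac{31823}{17549} - 17826} = \frac{14916}{31823 \cdot \frac{1}{17549} - 17826} = \frac{14916}{\frac{31823}{17549} - 17826} = \frac{14916}{- \frac{312796651}{17549}} = 14916 \left(- \frac{17549}{312796651}\right) = - \frac{261760884}{312796651}$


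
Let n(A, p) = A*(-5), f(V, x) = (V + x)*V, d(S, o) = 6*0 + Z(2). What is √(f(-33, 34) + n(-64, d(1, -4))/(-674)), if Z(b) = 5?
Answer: I*√3801697/337 ≈ 5.7857*I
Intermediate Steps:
d(S, o) = 5 (d(S, o) = 6*0 + 5 = 0 + 5 = 5)
f(V, x) = V*(V + x)
n(A, p) = -5*A
√(f(-33, 34) + n(-64, d(1, -4))/(-674)) = √(-33*(-33 + 34) - 5*(-64)/(-674)) = √(-33*1 + 320*(-1/674)) = √(-33 - 160/337) = √(-11281/337) = I*√3801697/337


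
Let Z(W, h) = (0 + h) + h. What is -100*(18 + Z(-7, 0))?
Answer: -1800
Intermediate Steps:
Z(W, h) = 2*h (Z(W, h) = h + h = 2*h)
-100*(18 + Z(-7, 0)) = -100*(18 + 2*0) = -100*(18 + 0) = -100*18 = -1800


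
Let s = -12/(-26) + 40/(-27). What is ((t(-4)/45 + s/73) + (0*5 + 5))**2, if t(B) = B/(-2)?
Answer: 415353181441/16413453225 ≈ 25.306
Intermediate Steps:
t(B) = -B/2 (t(B) = B*(-1/2) = -B/2)
s = -358/351 (s = -12*(-1/26) + 40*(-1/27) = 6/13 - 40/27 = -358/351 ≈ -1.0199)
((t(-4)/45 + s/73) + (0*5 + 5))**2 = ((-1/2*(-4)/45 - 358/351/73) + (0*5 + 5))**2 = ((2*(1/45) - 358/351*1/73) + (0 + 5))**2 = ((2/45 - 358/25623) + 5)**2 = (3904/128115 + 5)**2 = (644479/128115)**2 = 415353181441/16413453225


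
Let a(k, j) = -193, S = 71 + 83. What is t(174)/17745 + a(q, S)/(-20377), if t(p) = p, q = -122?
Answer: 331923/17218565 ≈ 0.019277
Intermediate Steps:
S = 154
t(174)/17745 + a(q, S)/(-20377) = 174/17745 - 193/(-20377) = 174*(1/17745) - 193*(-1/20377) = 58/5915 + 193/20377 = 331923/17218565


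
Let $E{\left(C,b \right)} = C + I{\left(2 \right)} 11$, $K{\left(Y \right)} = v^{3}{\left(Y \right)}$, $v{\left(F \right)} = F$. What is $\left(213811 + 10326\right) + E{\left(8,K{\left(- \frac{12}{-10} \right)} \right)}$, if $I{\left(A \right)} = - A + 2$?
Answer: $224145$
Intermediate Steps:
$I{\left(A \right)} = 2 - A$
$K{\left(Y \right)} = Y^{3}$
$E{\left(C,b \right)} = C$ ($E{\left(C,b \right)} = C + \left(2 - 2\right) 11 = C + 0 \cdot 11 = C + 0 = C$)
$\left(213811 + 10326\right) + E{\left(8,K{\left(- \frac{12}{-10} \right)} \right)} = \left(213811 + 10326\right) + 8 = 224137 + 8 = 224145$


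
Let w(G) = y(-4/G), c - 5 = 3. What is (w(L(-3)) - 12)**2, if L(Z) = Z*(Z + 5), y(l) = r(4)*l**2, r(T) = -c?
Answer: 19600/81 ≈ 241.98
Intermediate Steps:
c = 8 (c = 5 + 3 = 8)
r(T) = -8 (r(T) = -1*8 = -8)
y(l) = -8*l**2
L(Z) = Z*(5 + Z)
w(G) = -128/G**2 (w(G) = -8*16/G**2 = -128/G**2)
(w(L(-3)) - 12)**2 = (-128*1/(9*(5 - 3)**2) - 12)**2 = (-128/(-3*2)**2 - 12)**2 = (-128/(-6)**2 - 12)**2 = (-128*1/36 - 12)**2 = (-32/9 - 12)**2 = (-140/9)**2 = 19600/81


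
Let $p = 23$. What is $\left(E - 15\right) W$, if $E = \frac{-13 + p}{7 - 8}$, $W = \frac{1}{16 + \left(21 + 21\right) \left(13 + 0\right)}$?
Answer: $- \frac{25}{562} \approx -0.044484$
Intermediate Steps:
$W = \frac{1}{562}$ ($W = \frac{1}{16 + 42 \cdot 13} = \frac{1}{16 + 546} = \frac{1}{562} \approx 0.0017794$)
$E = -10$ ($E = \frac{-13 + 23}{7 - 8} = \frac{10}{-1} = 10 \left(-1\right) = -10$)
$\left(E - 15\right) W = \left(-10 - 15\right) \frac{1}{562} = \left(-25\right) \frac{1}{562} = - \frac{25}{562}$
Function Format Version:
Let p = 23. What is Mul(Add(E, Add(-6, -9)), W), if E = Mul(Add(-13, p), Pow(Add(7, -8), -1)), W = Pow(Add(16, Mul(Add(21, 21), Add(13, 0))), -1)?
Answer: Rational(-25, 562) ≈ -0.044484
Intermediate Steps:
W = Rational(1, 562) (W = Pow(Add(16, Mul(42, 13)), -1) = Pow(Add(16, 546), -1) = Pow(562, -1) = Rational(1, 562) ≈ 0.0017794)
E = -10 (E = Mul(Add(-13, 23), Pow(Add(7, -8), -1)) = Mul(10, Pow(-1, -1)) = Mul(10, -1) = -10)
Mul(Add(E, Add(-6, -9)), W) = Mul(Add(-10, Add(-6, -9)), Rational(1, 562)) = Mul(Add(-10, -15), Rational(1, 562)) = Mul(-25, Rational(1, 562)) = Rational(-25, 562)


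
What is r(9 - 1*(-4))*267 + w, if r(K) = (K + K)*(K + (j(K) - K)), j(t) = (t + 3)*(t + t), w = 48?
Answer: 2887920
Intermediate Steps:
j(t) = 2*t*(3 + t) (j(t) = (3 + t)*(2*t) = 2*t*(3 + t))
r(K) = 4*K²*(3 + K) (r(K) = (K + K)*(K + (2*K*(3 + K) - K)) = (2*K)*(K + (-K + 2*K*(3 + K))) = (2*K)*(2*K*(3 + K)) = 4*K²*(3 + K))
r(9 - 1*(-4))*267 + w = (4*(9 - 1*(-4))²*(3 + (9 - 1*(-4))))*267 + 48 = (4*(9 + 4)²*(3 + (9 + 4)))*267 + 48 = (4*13²*(3 + 13))*267 + 48 = (4*169*16)*267 + 48 = 10816*267 + 48 = 2887872 + 48 = 2887920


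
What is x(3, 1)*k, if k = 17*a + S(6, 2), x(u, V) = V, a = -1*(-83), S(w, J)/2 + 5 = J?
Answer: 1405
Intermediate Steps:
S(w, J) = -10 + 2*J
a = 83
k = 1405 (k = 17*83 + (-10 + 2*2) = 1411 + (-10 + 4) = 1411 - 6 = 1405)
x(3, 1)*k = 1*1405 = 1405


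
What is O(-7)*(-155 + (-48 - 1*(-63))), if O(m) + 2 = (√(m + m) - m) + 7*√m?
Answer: -700 - 980*I*√7 - 140*I*√14 ≈ -700.0 - 3116.7*I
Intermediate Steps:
O(m) = -2 - m + 7*√m + √2*√m (O(m) = -2 + ((√(m + m) - m) + 7*√m) = -2 + ((√(2*m) - m) + 7*√m) = -2 + ((√2*√m - m) + 7*√m) = -2 + ((-m + √2*√m) + 7*√m) = -2 + (-m + 7*√m + √2*√m) = -2 - m + 7*√m + √2*√m)
O(-7)*(-155 + (-48 - 1*(-63))) = (-2 - 1*(-7) + 7*√(-7) + √2*√(-7))*(-155 + (-48 - 1*(-63))) = (-2 + 7 + 7*(I*√7) + √2*(I*√7))*(-155 + (-48 + 63)) = (-2 + 7 + 7*I*√7 + I*√14)*(-155 + 15) = (5 + I*√14 + 7*I*√7)*(-140) = -700 - 980*I*√7 - 140*I*√14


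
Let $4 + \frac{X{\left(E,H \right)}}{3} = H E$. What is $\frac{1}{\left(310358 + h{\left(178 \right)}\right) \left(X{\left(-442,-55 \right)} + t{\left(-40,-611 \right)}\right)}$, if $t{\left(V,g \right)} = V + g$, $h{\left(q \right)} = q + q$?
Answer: $\frac{1}{22454368638} \approx 4.4535 \cdot 10^{-11}$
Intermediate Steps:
$X{\left(E,H \right)} = -12 + 3 E H$ ($X{\left(E,H \right)} = -12 + 3 H E = -12 + 3 E H$)
$h{\left(q \right)} = 2 q$
$\frac{1}{\left(310358 + h{\left(178 \right)}\right) \left(X{\left(-442,-55 \right)} + t{\left(-40,-611 \right)}\right)} = \frac{1}{\left(310358 + 2 \cdot 178\right) \left(\left(-12 + 3 \left(-442\right) \left(-55\right)\right) - 651\right)} = \frac{1}{\left(310358 + 356\right) \left(\left(-12 + 72930\right) - 651\right)} = \frac{1}{310714 \left(72918 - 651\right)} = \frac{1}{310714 \cdot 72267} = \frac{1}{22454368638}$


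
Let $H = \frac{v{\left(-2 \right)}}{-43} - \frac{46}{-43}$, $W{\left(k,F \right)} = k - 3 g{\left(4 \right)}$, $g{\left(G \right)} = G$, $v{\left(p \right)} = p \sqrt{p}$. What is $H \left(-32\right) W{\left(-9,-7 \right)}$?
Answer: $\frac{30912}{43} + \frac{1344 i \sqrt{2}}{43} \approx 718.88 + 44.202 i$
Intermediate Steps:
$v{\left(p \right)} = p^{\frac{3}{2}}$
$W{\left(k,F \right)} = -12 + k$ ($W{\left(k,F \right)} = k - 12 = -12 + k$)
$H = \frac{46}{43} + \frac{2 i \sqrt{2}}{43}$ ($H = \frac{\left(-2\right)^{\frac{3}{2}}}{-43} - \frac{46}{-43} = - 2 i \sqrt{2} \left(- \frac{1}{43}\right) - - \frac{46}{43} = \frac{2 i \sqrt{2}}{43} + \frac{46}{43} = \frac{46}{43} + \frac{2 i \sqrt{2}}{43} \approx 1.0698 + 0.065777 i$)
$H \left(-32\right) W{\left(-9,-7 \right)} = \left(\frac{46}{43} + \frac{2 i \sqrt{2}}{43}\right) \left(-32\right) \left(-12 - 9\right) = \left(- \frac{1472}{43} - \frac{64 i \sqrt{2}}{43}\right) \left(-21\right) = \frac{30912}{43} + \frac{1344 i \sqrt{2}}{43}$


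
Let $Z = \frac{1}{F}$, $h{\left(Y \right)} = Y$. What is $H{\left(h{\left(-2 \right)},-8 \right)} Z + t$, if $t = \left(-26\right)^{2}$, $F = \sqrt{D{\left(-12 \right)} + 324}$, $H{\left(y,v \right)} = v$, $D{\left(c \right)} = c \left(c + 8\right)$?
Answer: $676 - \frac{4 \sqrt{93}}{93} \approx 675.58$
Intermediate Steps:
$D{\left(c \right)} = c \left(8 + c\right)$
$F = 2 \sqrt{93}$ ($F = \sqrt{- 12 \left(8 - 12\right) + 324} = \sqrt{\left(-12\right) \left(-4\right) + 324} = \sqrt{48 + 324} = \sqrt{372} = 2 \sqrt{93} \approx 19.287$)
$Z = \frac{\sqrt{93}}{186}$ ($Z = \frac{1}{2 \sqrt{93}} = \frac{\sqrt{93}}{186} \approx 0.051848$)
$t = 676$
$H{\left(h{\left(-2 \right)},-8 \right)} Z + t = - 8 \frac{\sqrt{93}}{186} + 676 = - \frac{4 \sqrt{93}}{93} + 676 = 676 - \frac{4 \sqrt{93}}{93}$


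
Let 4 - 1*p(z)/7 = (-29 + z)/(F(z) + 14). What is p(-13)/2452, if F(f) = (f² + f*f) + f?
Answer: 1631/138538 ≈ 0.011773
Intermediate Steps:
F(f) = f + 2*f² (F(f) = (f² + f²) + f = 2*f² + f = f + 2*f²)
p(z) = 28 - 7*(-29 + z)/(14 + z*(1 + 2*z)) (p(z) = 28 - 7*(-29 + z)/(z*(1 + 2*z) + 14) = 28 - 7*(-29 + z)/(14 + z*(1 + 2*z)))
p(-13)/2452 = (7*(85 + 3*(-13) + 8*(-13)²)/(14 - 13 + 2*(-13)²))/2452 = (7*(85 - 39 + 8*169)/(14 - 13 + 2*169))*(1/2452) = (7*(85 - 39 + 1352)/(14 - 13 + 338))*(1/2452) = (7*1398/339)*(1/2452) = (7*(1/339)*1398)*(1/2452) = (3262/113)*(1/2452) = 1631/138538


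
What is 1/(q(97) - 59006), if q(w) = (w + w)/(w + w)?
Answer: -1/59005 ≈ -1.6948e-5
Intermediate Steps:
q(w) = 1 (q(w) = (2*w)/((2*w)) = (2*w)*(1/(2*w)) = 1)
1/(q(97) - 59006) = 1/(1 - 59006) = 1/(-59005) = -1/59005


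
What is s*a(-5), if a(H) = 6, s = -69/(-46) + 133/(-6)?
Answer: -124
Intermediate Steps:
s = -62/3 (s = -69*(-1/46) + 133*(-⅙) = 3/2 - 133/6 = -62/3 ≈ -20.667)
s*a(-5) = -62/3*6 = -124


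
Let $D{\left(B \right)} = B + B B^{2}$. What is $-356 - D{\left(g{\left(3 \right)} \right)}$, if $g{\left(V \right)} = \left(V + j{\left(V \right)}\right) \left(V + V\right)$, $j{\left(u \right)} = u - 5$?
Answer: $-578$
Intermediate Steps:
$j{\left(u \right)} = -5 + u$
$g{\left(V \right)} = 2 V \left(-5 + 2 V\right)$ ($g{\left(V \right)} = \left(V + \left(-5 + V\right)\right) \left(V + V\right) = \left(-5 + 2 V\right) 2 V = 2 V \left(-5 + 2 V\right)$)
$D{\left(B \right)} = B + B^{3}$
$-356 - D{\left(g{\left(3 \right)} \right)} = -356 - \left(2 \cdot 3 \left(-5 + 2 \cdot 3\right) + \left(2 \cdot 3 \left(-5 + 2 \cdot 3\right)\right)^{3}\right) = -356 - \left(2 \cdot 3 \left(-5 + 6\right) + \left(2 \cdot 3 \left(-5 + 6\right)\right)^{3}\right) = -356 - \left(2 \cdot 3 \cdot 1 + \left(2 \cdot 3 \cdot 1\right)^{3}\right) = -356 - \left(6 + 6^{3}\right) = -356 - \left(6 + 216\right) = -356 - 222 = -578$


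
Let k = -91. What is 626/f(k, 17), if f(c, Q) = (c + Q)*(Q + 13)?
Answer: -313/1110 ≈ -0.28198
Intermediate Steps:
f(c, Q) = (13 + Q)*(Q + c) (f(c, Q) = (Q + c)*(13 + Q) = (13 + Q)*(Q + c))
626/f(k, 17) = 626/(17² + 13*17 + 13*(-91) + 17*(-91)) = 626/(289 + 221 - 1183 - 1547) = 626/(-2220) = 626*(-1/2220) = -313/1110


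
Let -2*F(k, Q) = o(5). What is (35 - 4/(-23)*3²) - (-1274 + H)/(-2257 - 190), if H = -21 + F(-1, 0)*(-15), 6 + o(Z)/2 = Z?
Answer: 2027797/56281 ≈ 36.030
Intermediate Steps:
o(Z) = -12 + 2*Z
F(k, Q) = 1 (F(k, Q) = -(-12 + 2*5)/2 = -(-12 + 10)/2 = -½*(-2) = 1)
H = -36 (H = -21 + 1*(-15) = -21 - 15 = -36)
(35 - 4/(-23)*3²) - (-1274 + H)/(-2257 - 190) = (35 - 4/(-23)*3²) - (-1274 - 36)/(-2257 - 190) = (35 - 4*(-1/23)*9) - (-1310)/(-2447) = (35 + (4/23)*9) - (-1310)*(-1)/2447 = (35 + 36/23) - 1*1310/2447 = 841/23 - 1310/2447 = 2027797/56281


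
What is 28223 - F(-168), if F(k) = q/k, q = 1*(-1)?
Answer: 4741463/168 ≈ 28223.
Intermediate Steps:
q = -1
F(k) = -1/k
28223 - F(-168) = 28223 - (-1)/(-168) = 28223 - (-1)*(-1)/168 = 28223 - 1*1/168 = 28223 - 1/168 = 4741463/168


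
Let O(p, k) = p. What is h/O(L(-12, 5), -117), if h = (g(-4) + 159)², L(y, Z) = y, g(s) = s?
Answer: -24025/12 ≈ -2002.1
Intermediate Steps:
h = 24025 (h = (-4 + 159)² = 155² = 24025)
h/O(L(-12, 5), -117) = 24025/(-12) = 24025*(-1/12) = -24025/12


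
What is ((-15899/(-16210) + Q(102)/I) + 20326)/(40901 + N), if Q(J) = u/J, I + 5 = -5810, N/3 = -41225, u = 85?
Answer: -574813372223/2340711729030 ≈ -0.24557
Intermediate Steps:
N = -123675 (N = 3*(-41225) = -123675)
I = -5815 (I = -5 - 5810 = -5815)
Q(J) = 85/J
((-15899/(-16210) + Q(102)/I) + 20326)/(40901 + N) = ((-15899/(-16210) + (85/102)/(-5815)) + 20326)/(40901 - 123675) = ((-15899*(-1/16210) + (85*(1/102))*(-1/5815)) + 20326)/(-82774) = ((15899/16210 + (⅚)*(-1/5815)) + 20326)*(-1/82774) = ((15899/16210 - 1/6978) + 20326)*(-1/82774) = (27731753/28278345 + 20326)*(-1/82774) = (574813372223/28278345)*(-1/82774) = -574813372223/2340711729030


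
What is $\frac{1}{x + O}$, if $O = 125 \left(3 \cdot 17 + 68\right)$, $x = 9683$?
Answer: $\frac{1}{24558} \approx 4.072 \cdot 10^{-5}$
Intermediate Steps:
$O = 14875$ ($O = 125 \left(51 + 68\right) = 125 \cdot 119 = 14875$)
$\frac{1}{x + O} = \frac{1}{9683 + 14875} = \frac{1}{24558}$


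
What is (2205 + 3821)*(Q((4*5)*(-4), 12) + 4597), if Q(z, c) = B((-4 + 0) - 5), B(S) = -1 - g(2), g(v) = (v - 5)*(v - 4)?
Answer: 27659340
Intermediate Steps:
g(v) = (-5 + v)*(-4 + v)
B(S) = -7 (B(S) = -1 - (20 + 2² - 9*2) = -1 - (20 + 4 - 18) = -1 - 1*6 = -1 - 6 = -7)
Q(z, c) = -7
(2205 + 3821)*(Q((4*5)*(-4), 12) + 4597) = (2205 + 3821)*(-7 + 4597) = 6026*4590 = 27659340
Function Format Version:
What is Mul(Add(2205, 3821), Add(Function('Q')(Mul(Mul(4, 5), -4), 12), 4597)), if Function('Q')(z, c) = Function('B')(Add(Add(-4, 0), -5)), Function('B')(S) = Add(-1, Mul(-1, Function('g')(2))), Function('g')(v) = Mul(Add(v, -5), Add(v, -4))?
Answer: 27659340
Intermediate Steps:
Function('g')(v) = Mul(Add(-5, v), Add(-4, v))
Function('B')(S) = -7 (Function('B')(S) = Add(-1, Mul(-1, Add(20, Pow(2, 2), Mul(-9, 2)))) = Add(-1, Mul(-1, Add(20, 4, -18))) = Add(-1, Mul(-1, 6)) = Add(-1, -6) = -7)
Function('Q')(z, c) = -7
Mul(Add(2205, 3821), Add(Function('Q')(Mul(Mul(4, 5), -4), 12), 4597)) = Mul(Add(2205, 3821), Add(-7, 4597)) = Mul(6026, 4590) = 27659340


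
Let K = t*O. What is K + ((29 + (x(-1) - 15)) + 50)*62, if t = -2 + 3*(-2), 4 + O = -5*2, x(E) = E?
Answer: 4018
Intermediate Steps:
O = -14 (O = -4 - 5*2 = -4 - 10 = -14)
t = -8 (t = -2 - 6 = -8)
K = 112 (K = -8*(-14) = 112)
K + ((29 + (x(-1) - 15)) + 50)*62 = 112 + ((29 + (-1 - 15)) + 50)*62 = 112 + ((29 - 16) + 50)*62 = 112 + (13 + 50)*62 = 112 + 63*62 = 112 + 3906 = 4018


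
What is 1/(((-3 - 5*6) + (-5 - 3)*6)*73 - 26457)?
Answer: -1/32370 ≈ -3.0893e-5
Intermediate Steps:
1/(((-3 - 5*6) + (-5 - 3)*6)*73 - 26457) = 1/(((-3 - 30) - 8*6)*73 - 26457) = 1/((-33 - 48)*73 - 26457) = 1/(-81*73 - 26457) = 1/(-5913 - 26457) = 1/(-32370) = -1/32370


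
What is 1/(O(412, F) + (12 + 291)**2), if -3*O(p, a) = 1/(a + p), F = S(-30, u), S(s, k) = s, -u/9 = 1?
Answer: 1146/105213113 ≈ 1.0892e-5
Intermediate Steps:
u = -9 (u = -9*1 = -9)
F = -30
O(p, a) = -1/(3*(a + p))
1/(O(412, F) + (12 + 291)**2) = 1/(-1/(3*(-30) + 3*412) + (12 + 291)**2) = 1/(-1/(-90 + 1236) + 303**2) = 1/(-1/1146 + 91809) = 1/(105213113/1146) = 1146/105213113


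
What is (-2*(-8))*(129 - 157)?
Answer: -448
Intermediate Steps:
(-2*(-8))*(129 - 157) = 16*(-28) = -448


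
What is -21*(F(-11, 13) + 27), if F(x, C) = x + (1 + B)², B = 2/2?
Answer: -420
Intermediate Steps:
B = 1 (B = 2*(½) = 1)
F(x, C) = 4 + x (F(x, C) = x + (1 + 1)² = x + 2² = x + 4 = 4 + x)
-21*(F(-11, 13) + 27) = -21*((4 - 11) + 27) = -21*(-7 + 27) = -21*20 = -420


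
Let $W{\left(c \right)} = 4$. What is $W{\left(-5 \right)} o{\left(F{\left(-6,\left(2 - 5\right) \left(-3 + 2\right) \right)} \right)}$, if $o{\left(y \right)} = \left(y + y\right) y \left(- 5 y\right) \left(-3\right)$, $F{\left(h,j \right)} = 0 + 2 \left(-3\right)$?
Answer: $-25920$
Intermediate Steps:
$F{\left(h,j \right)} = -6$ ($F{\left(h,j \right)} = 0 - 6 = -6$)
$o{\left(y \right)} = 30 y^{3}$ ($o{\left(y \right)} = 2 y y \left(- 5 y\right) \left(-3\right) = 2 y^{2} \left(- 5 y\right) \left(-3\right) = - 10 y^{3} \left(-3\right) = 30 y^{3}$)
$W{\left(-5 \right)} o{\left(F{\left(-6,\left(2 - 5\right) \left(-3 + 2\right) \right)} \right)} = 4 \cdot 30 \left(-6\right)^{3} = 4 \cdot 30 \left(-216\right) = 4 \left(-6480\right) = -25920$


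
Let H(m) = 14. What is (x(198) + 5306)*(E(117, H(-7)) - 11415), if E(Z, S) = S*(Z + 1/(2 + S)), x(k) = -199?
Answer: -399413363/8 ≈ -4.9927e+7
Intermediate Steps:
(x(198) + 5306)*(E(117, H(-7)) - 11415) = (-199 + 5306)*(14*(1 + 2*117 + 14*117)/(2 + 14) - 11415) = 5107*(14*(1 + 234 + 1638)/16 - 11415) = 5107*(14*(1/16)*1873 - 11415) = 5107*(13111/8 - 11415) = 5107*(-78209/8) = -399413363/8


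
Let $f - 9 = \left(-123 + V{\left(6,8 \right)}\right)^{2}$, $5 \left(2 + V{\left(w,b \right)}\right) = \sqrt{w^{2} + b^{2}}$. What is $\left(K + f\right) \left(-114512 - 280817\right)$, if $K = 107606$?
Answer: $-48524262776$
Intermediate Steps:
$V{\left(w,b \right)} = -2 + \frac{\sqrt{b^{2} + w^{2}}}{5}$ ($V{\left(w,b \right)} = -2 + \frac{\sqrt{w^{2} + b^{2}}}{5} = -2 + \frac{\sqrt{b^{2} + w^{2}}}{5}$)
$f = 15138$ ($f = 9 + \left(-123 - \left(2 - \frac{\sqrt{8^{2} + 6^{2}}}{5}\right)\right)^{2} = 9 + \left(-123 - \left(2 - \frac{\sqrt{64 + 36}}{5}\right)\right)^{2} = 9 + \left(-123 - \left(2 - \frac{\sqrt{100}}{5}\right)\right)^{2} = 9 + \left(-123 + \left(-2 + \frac{1}{5} \cdot 10\right)\right)^{2} = 9 + \left(-123 + \left(-2 + 2\right)\right)^{2} = 9 + \left(-123 + 0\right)^{2} = 9 + \left(-123\right)^{2} = 9 + 15129 = 15138$)
$\left(K + f\right) \left(-114512 - 280817\right) = \left(107606 + 15138\right) \left(-114512 - 280817\right) = 122744 \left(-395329\right) = -48524262776$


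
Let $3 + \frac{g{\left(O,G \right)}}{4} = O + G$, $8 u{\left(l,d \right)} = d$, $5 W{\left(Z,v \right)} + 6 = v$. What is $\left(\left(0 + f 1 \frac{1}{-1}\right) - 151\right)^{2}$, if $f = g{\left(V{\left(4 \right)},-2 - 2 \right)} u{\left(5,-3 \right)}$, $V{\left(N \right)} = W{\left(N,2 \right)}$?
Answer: $\frac{2647129}{100} \approx 26471.0$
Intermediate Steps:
$W{\left(Z,v \right)} = - \frac{6}{5} + \frac{v}{5}$
$u{\left(l,d \right)} = \frac{d}{8}$
$V{\left(N \right)} = - \frac{4}{5}$ ($V{\left(N \right)} = - \frac{6}{5} + \frac{1}{5} \cdot 2 = - \frac{6}{5} + \frac{2}{5} = - \frac{4}{5}$)
$g{\left(O,G \right)} = -12 + 4 G + 4 O$ ($g{\left(O,G \right)} = -12 + 4 \left(O + G\right) = -12 + 4 \left(G + O\right) = -12 + \left(4 G + 4 O\right) = -12 + 4 G + 4 O$)
$f = \frac{117}{10}$ ($f = \left(-12 + 4 \left(-2 - 2\right) + 4 \left(- \frac{4}{5}\right)\right) \frac{1}{8} \left(-3\right) = \left(-12 + 4 \left(-4\right) - \frac{16}{5}\right) \left(- \frac{3}{8}\right) = \left(-12 - 16 - \frac{16}{5}\right) \left(- \frac{3}{8}\right) = \left(- \frac{156}{5}\right) \left(- \frac{3}{8}\right) = \frac{117}{10} \approx 11.7$)
$\left(\left(0 + f 1 \frac{1}{-1}\right) - 151\right)^{2} = \left(\left(0 + \frac{117 \cdot 1 \frac{1}{-1}}{10}\right) - 151\right)^{2} = \left(\left(0 + \frac{117 \cdot 1 \left(-1\right)}{10}\right) - 151\right)^{2} = \left(\left(0 + \frac{117}{10} \left(-1\right)\right) - 151\right)^{2} = \left(\left(0 - \frac{117}{10}\right) - 151\right)^{2} = \left(- \frac{117}{10} - 151\right)^{2} = \left(- \frac{1627}{10}\right)^{2} = \frac{2647129}{100}$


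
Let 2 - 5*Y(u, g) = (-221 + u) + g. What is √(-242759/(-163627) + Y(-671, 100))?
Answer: √107285014834455/818135 ≈ 12.660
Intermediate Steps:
Y(u, g) = 223/5 - g/5 - u/5 (Y(u, g) = ⅖ - ((-221 + u) + g)/5 = ⅖ - (-221 + g + u)/5 = ⅖ + (221/5 - g/5 - u/5) = 223/5 - g/5 - u/5)
√(-242759/(-163627) + Y(-671, 100)) = √(-242759/(-163627) + (223/5 - ⅕*100 - ⅕*(-671))) = √(-242759*(-1/163627) + (223/5 - 20 + 671/5)) = √(242759/163627 + 794/5) = √(131133633/818135) = √107285014834455/818135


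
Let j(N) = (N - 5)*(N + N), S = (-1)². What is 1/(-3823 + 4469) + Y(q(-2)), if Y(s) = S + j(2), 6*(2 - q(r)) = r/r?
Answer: -7105/646 ≈ -10.998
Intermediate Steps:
q(r) = 11/6 (q(r) = 2 - r/(6*r) = 2 - ⅙*1 = 2 - ⅙ = 11/6)
S = 1
j(N) = 2*N*(-5 + N) (j(N) = (-5 + N)*(2*N) = 2*N*(-5 + N))
Y(s) = -11 (Y(s) = 1 + 2*2*(-5 + 2) = 1 + 2*2*(-3) = 1 - 12 = -11)
1/(-3823 + 4469) + Y(q(-2)) = 1/(-3823 + 4469) - 11 = 1/646 - 11 = -7105/646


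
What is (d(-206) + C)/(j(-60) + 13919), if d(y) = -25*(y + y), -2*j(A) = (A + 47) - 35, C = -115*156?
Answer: -40/73 ≈ -0.54795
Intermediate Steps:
C = -17940
j(A) = -6 - A/2 (j(A) = -((A + 47) - 35)/2 = -((47 + A) - 35)/2 = -(12 + A)/2 = -6 - A/2)
d(y) = -50*y
(d(-206) + C)/(j(-60) + 13919) = (-50*(-206) - 17940)/((-6 - ½*(-60)) + 13919) = (10300 - 17940)/((-6 + 30) + 13919) = -7640/(24 + 13919) = -7640/13943 = -7640*1/13943 = -40/73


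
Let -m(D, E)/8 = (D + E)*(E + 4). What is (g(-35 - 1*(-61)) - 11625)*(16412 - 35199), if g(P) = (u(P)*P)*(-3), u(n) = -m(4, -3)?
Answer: 230121963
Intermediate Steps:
m(D, E) = -8*(4 + E)*(D + E) (m(D, E) = -8*(D + E)*(E + 4) = -8*(D + E)*(4 + E) = -8*(4 + E)*(D + E))
u(n) = 8 (u(n) = -(-32*4 - 32*(-3) - 8*(-3)² - 8*4*(-3)) = -(-128 + 96 - 8*9 + 96) = -(-128 + 96 - 72 + 96) = -1*(-8) = 8)
g(P) = -24*P (g(P) = (8*P)*(-3) = -24*P)
(g(-35 - 1*(-61)) - 11625)*(16412 - 35199) = (-24*(-35 - 1*(-61)) - 11625)*(16412 - 35199) = (-24*(-35 + 61) - 11625)*(-18787) = (-24*26 - 11625)*(-18787) = (-624 - 11625)*(-18787) = -12249*(-18787) = 230121963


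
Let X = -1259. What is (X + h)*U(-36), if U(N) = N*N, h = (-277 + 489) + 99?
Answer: -1228608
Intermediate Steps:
h = 311 (h = 212 + 99 = 311)
U(N) = N²
(X + h)*U(-36) = (-1259 + 311)*(-36)² = -948*1296 = -1228608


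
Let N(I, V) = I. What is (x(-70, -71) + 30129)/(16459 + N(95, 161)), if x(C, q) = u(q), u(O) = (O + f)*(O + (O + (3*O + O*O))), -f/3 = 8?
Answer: -138347/5518 ≈ -25.072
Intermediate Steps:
f = -24 (f = -3*8 = -24)
u(O) = (-24 + O)*(O² + 5*O) (u(O) = (O - 24)*(O + (O + (3*O + O*O))) = (-24 + O)*(O + (O + (3*O + O²))) = (-24 + O)*(O + (O + (O² + 3*O))) = (-24 + O)*(O + (O² + 4*O)) = (-24 + O)*(O² + 5*O))
x(C, q) = q*(-120 + q² - 19*q)
(x(-70, -71) + 30129)/(16459 + N(95, 161)) = (-71*(-120 + (-71)² - 19*(-71)) + 30129)/(16459 + 95) = (-71*(-120 + 5041 + 1349) + 30129)/16554 = (-71*6270 + 30129)*(1/16554) = (-445170 + 30129)*(1/16554) = -415041*1/16554 = -138347/5518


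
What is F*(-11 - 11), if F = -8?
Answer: 176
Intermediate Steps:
F*(-11 - 11) = -8*(-11 - 11) = -8*(-22) = 176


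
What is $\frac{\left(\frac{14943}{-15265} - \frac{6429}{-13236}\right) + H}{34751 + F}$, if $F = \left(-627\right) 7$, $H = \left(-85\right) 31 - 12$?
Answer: $- \frac{178306495081}{2044855803160} \approx -0.087198$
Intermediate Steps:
$H = -2647$ ($H = -2635 - 12 = -2647$)
$F = -4389$
$\frac{\left(\frac{14943}{-15265} - \frac{6429}{-13236}\right) + H}{34751 + F} = \frac{\left(\frac{14943}{-15265} - \frac{6429}{-13236}\right) - 2647}{34751 - 4389} = \frac{\left(14943 \left(- \frac{1}{15265}\right) - - \frac{2143}{4412}\right) - 2647}{30362} = \left(\left(- \frac{14943}{15265} + \frac{2143}{4412}\right) - 2647\right) \frac{1}{30362} = \left(- \frac{33215621}{67349180} - 2647\right) \frac{1}{30362} = \left(- \frac{178306495081}{67349180}\right) \frac{1}{30362} = - \frac{178306495081}{2044855803160}$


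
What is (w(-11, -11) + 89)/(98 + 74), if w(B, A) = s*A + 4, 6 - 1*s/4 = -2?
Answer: -259/172 ≈ -1.5058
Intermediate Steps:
s = 32 (s = 24 - 4*(-2) = 24 + 8 = 32)
w(B, A) = 4 + 32*A (w(B, A) = 32*A + 4 = 4 + 32*A)
(w(-11, -11) + 89)/(98 + 74) = ((4 + 32*(-11)) + 89)/(98 + 74) = ((4 - 352) + 89)/172 = (-348 + 89)*(1/172) = -259*1/172 = -259/172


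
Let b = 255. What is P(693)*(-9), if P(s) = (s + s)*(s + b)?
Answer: -11825352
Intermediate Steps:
P(s) = 2*s*(255 + s) (P(s) = (s + s)*(s + 255) = (2*s)*(255 + s) = 2*s*(255 + s))
P(693)*(-9) = (2*693*(255 + 693))*(-9) = (2*693*948)*(-9) = 1313928*(-9) = -11825352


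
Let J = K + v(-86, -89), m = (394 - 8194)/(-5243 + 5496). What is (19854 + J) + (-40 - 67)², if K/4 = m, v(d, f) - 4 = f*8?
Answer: 7709335/253 ≈ 30472.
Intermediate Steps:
m = -7800/253 ≈ -30.830
v(d, f) = 4 + 8*f (v(d, f) = 4 + f*8 = 4 + 8*f)
K = -31200/253 (K = 4*(-7800/253) = -31200/253 ≈ -123.32)
J = -210324/253 (J = -31200/253 + (4 + 8*(-89)) = -31200/253 + (4 - 712) = -31200/253 - 708 = -210324/253 ≈ -831.32)
(19854 + J) + (-40 - 67)² = (19854 - 210324/253) + (-40 - 67)² = 4812738/253 + (-107)² = 4812738/253 + 11449 = 7709335/253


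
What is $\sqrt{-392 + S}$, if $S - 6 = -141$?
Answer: $i \sqrt{527} \approx 22.956 i$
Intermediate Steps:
$S = -135$ ($S = 6 - 141 = -135$)
$\sqrt{-392 + S} = \sqrt{-392 - 135} = \sqrt{-527} = i \sqrt{527}$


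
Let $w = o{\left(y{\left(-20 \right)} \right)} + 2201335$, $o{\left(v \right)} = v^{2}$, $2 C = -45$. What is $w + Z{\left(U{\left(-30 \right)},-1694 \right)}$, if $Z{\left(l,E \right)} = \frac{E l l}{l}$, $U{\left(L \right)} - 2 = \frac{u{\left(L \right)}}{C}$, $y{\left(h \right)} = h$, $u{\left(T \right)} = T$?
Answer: $\frac{6588265}{3} \approx 2.1961 \cdot 10^{6}$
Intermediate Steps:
$C = - \frac{45}{2}$ ($C = \frac{1}{2} \left(-45\right) = - \frac{45}{2} \approx -22.5$)
$U{\left(L \right)} = 2 - \frac{2 L}{45}$ ($U{\left(L \right)} = 2 + \frac{L}{- \frac{45}{2}} = 2 + L \left(- \frac{2}{45}\right) = 2 - \frac{2 L}{45}$)
$Z{\left(l,E \right)} = E l$ ($Z{\left(l,E \right)} = \frac{E l^{2}}{l} = E l$)
$w = 2201735$ ($w = \left(-20\right)^{2} + 2201335 = 400 + 2201335 = 2201735$)
$w + Z{\left(U{\left(-30 \right)},-1694 \right)} = 2201735 - 1694 \left(2 - - \frac{4}{3}\right) = 2201735 - 1694 \left(2 + \frac{4}{3}\right) = 2201735 - \frac{16940}{3} = \frac{6588265}{3}$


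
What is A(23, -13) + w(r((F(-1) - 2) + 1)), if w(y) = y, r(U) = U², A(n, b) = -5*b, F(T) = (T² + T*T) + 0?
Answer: 66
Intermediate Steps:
F(T) = 2*T² (F(T) = (T² + T²) + 0 = 2*T² + 0 = 2*T²)
A(23, -13) + w(r((F(-1) - 2) + 1)) = -5*(-13) + ((2*(-1)² - 2) + 1)² = 65 + ((2*1 - 2) + 1)² = 65 + ((2 - 2) + 1)² = 65 + (0 + 1)² = 65 + 1² = 65 + 1 = 66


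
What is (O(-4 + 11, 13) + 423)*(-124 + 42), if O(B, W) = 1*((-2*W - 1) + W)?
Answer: -33538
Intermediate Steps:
O(B, W) = -1 - W (O(B, W) = 1*((-1 - 2*W) + W) = 1*(-1 - W) = -1 - W)
(O(-4 + 11, 13) + 423)*(-124 + 42) = ((-1 - 1*13) + 423)*(-124 + 42) = ((-1 - 13) + 423)*(-82) = (-14 + 423)*(-82) = 409*(-82) = -33538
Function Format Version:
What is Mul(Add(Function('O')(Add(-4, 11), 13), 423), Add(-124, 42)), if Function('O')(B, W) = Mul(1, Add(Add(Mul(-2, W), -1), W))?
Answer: -33538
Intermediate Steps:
Function('O')(B, W) = Add(-1, Mul(-1, W)) (Function('O')(B, W) = Mul(1, Add(Add(-1, Mul(-2, W)), W)) = Mul(1, Add(-1, Mul(-1, W))) = Add(-1, Mul(-1, W)))
Mul(Add(Function('O')(Add(-4, 11), 13), 423), Add(-124, 42)) = Mul(Add(Add(-1, Mul(-1, 13)), 423), Add(-124, 42)) = Mul(Add(Add(-1, -13), 423), -82) = Mul(Add(-14, 423), -82) = Mul(409, -82) = -33538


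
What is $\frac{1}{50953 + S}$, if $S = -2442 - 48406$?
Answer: $\frac{1}{105} \approx 0.0095238$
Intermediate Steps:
$S = -50848$ ($S = -2442 - 48406 = -50848$)
$\frac{1}{50953 + S} = \frac{1}{50953 - 50848} = \frac{1}{105}$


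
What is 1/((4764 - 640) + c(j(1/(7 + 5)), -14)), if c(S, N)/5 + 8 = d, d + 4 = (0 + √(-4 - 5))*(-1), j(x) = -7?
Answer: 4064/16516321 + 15*I/16516321 ≈ 0.00024606 + 9.0819e-7*I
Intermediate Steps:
d = -4 - 3*I (d = -4 + (0 + √(-4 - 5))*(-1) = -4 + (0 + √(-9))*(-1) = -4 + (0 + 3*I)*(-1) = -4 + (3*I)*(-1) = -4 - 3*I ≈ -4.0 - 3.0*I)
c(S, N) = -60 - 15*I (c(S, N) = -40 + 5*(-4 - 3*I) = -40 + (-20 - 15*I) = -60 - 15*I)
1/((4764 - 640) + c(j(1/(7 + 5)), -14)) = 1/((4764 - 640) + (-60 - 15*I)) = 1/(4124 + (-60 - 15*I)) = 1/(4064 - 15*I) = (4064 + 15*I)/16516321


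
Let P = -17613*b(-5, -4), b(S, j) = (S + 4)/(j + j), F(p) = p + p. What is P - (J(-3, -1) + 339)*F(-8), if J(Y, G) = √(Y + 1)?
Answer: 25779/8 + 16*I*√2 ≈ 3222.4 + 22.627*I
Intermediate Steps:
F(p) = 2*p
b(S, j) = (4 + S)/(2*j) (b(S, j) = (4 + S)/((2*j)) = (4 + S)*(1/(2*j)) = (4 + S)/(2*j))
J(Y, G) = √(1 + Y)
P = -17613/8 (P = -17613*(4 - 5)/(2*(-4)) = -17613*(-1)*(-1)/(2*4) = -17613*⅛ = -17613/8 ≈ -2201.6)
P - (J(-3, -1) + 339)*F(-8) = -17613/8 - (√(1 - 3) + 339)*2*(-8) = -17613/8 - (√(-2) + 339)*(-16) = -17613/8 - (I*√2 + 339)*(-16) = -17613/8 - (339 + I*√2)*(-16) = -17613/8 - (-5424 - 16*I*√2) = -17613/8 + (5424 + 16*I*√2) = 25779/8 + 16*I*√2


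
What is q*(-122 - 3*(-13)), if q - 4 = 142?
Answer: -12118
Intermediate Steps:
q = 146 (q = 4 + 142 = 146)
q*(-122 - 3*(-13)) = 146*(-122 - 3*(-13)) = 146*(-122 + 39) = 146*(-83) = -12118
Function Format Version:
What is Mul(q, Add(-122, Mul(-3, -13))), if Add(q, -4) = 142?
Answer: -12118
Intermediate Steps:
q = 146 (q = Add(4, 142) = 146)
Mul(q, Add(-122, Mul(-3, -13))) = Mul(146, Add(-122, Mul(-3, -13))) = Mul(146, Add(-122, 39)) = Mul(146, -83) = -12118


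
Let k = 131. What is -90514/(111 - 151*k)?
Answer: 45257/9835 ≈ 4.6016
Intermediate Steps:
-90514/(111 - 151*k) = -90514/(111 - 151*131) = -90514/(111 - 19781) = -90514/(-19670) = -90514*(-1/19670) = 45257/9835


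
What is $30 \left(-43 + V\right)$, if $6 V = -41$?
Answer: $-1495$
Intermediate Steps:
$V = - \frac{41}{6}$ ($V = \frac{1}{6} \left(-41\right) = - \frac{41}{6} \approx -6.8333$)
$30 \left(-43 + V\right) = 30 \left(-43 - \frac{41}{6}\right) = 30 \left(- \frac{299}{6}\right) = -1495$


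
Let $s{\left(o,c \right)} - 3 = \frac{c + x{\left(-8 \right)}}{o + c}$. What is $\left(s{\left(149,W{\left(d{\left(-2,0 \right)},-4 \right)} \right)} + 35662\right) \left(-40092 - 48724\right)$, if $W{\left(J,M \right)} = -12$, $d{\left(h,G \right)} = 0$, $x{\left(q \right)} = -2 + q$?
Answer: $- \frac{433962347728}{137} \approx -3.1676 \cdot 10^{9}$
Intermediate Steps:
$s{\left(o,c \right)} = 3 + \frac{-10 + c}{c + o}$ ($s{\left(o,c \right)} = 3 + \frac{c - 10}{o + c} = 3 + \frac{c - 10}{c + o} = 3 + \frac{-10 + c}{c + o}$)
$\left(s{\left(149,W{\left(d{\left(-2,0 \right)},-4 \right)} \right)} + 35662\right) \left(-40092 - 48724\right) = \left(\frac{-10 + 3 \cdot 149 + 4 \left(-12\right)}{-12 + 149} + 35662\right) \left(-40092 - 48724\right) = \left(\frac{-10 + 447 - 48}{137} + 35662\right) \left(-88816\right) = \left(\frac{1}{137} \cdot 389 + 35662\right) \left(-88816\right) = \left(\frac{389}{137} + 35662\right) \left(-88816\right) = \frac{4886083}{137} \left(-88816\right) = - \frac{433962347728}{137}$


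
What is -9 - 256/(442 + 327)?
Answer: -7177/769 ≈ -9.3329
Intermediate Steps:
-9 - 256/(442 + 327) = -9 - 256/769 = -7177/769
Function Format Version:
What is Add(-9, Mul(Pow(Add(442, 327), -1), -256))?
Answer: Rational(-7177, 769) ≈ -9.3329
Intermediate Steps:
Add(-9, Mul(Pow(Add(442, 327), -1), -256)) = Add(-9, Mul(Pow(769, -1), -256)) = Add(-9, Mul(Rational(1, 769), -256)) = Add(-9, Rational(-256, 769)) = Rational(-7177, 769)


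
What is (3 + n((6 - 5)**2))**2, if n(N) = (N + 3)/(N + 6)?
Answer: 625/49 ≈ 12.755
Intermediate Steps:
n(N) = (3 + N)/(6 + N)
(3 + n((6 - 5)**2))**2 = (3 + (3 + (6 - 5)**2)/(6 + (6 - 5)**2))**2 = (3 + (3 + 1**2)/(6 + 1**2))**2 = (3 + (3 + 1)/(6 + 1))**2 = (3 + 4/7)**2 = (25/7)**2 = 625/49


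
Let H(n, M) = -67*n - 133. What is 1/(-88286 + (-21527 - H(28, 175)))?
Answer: -1/107804 ≈ -9.2761e-6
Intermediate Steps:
H(n, M) = -133 - 67*n
1/(-88286 + (-21527 - H(28, 175))) = 1/(-88286 + (-21527 - (-133 - 67*28))) = 1/(-88286 + (-21527 - (-133 - 1876))) = 1/(-88286 + (-21527 - 1*(-2009))) = 1/(-88286 + (-21527 + 2009)) = 1/(-88286 - 19518) = 1/(-107804) = -1/107804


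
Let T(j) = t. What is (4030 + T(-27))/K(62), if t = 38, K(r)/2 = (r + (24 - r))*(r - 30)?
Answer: 339/128 ≈ 2.6484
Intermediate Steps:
K(r) = -1440 + 48*r (K(r) = 2*((r + (24 - r))*(r - 30)) = 2*(24*(-30 + r)) = 2*(-720 + 24*r) = -1440 + 48*r)
T(j) = 38
(4030 + T(-27))/K(62) = (4030 + 38)/(-1440 + 48*62) = 4068/(-1440 + 2976) = 4068/1536 = 4068*(1/1536) = 339/128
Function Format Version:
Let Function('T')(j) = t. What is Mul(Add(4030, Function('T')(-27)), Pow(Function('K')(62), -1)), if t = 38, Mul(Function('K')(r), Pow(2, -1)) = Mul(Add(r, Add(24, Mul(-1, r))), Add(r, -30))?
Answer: Rational(339, 128) ≈ 2.6484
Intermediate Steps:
Function('K')(r) = Add(-1440, Mul(48, r)) (Function('K')(r) = Mul(2, Mul(Add(r, Add(24, Mul(-1, r))), Add(r, -30))) = Mul(2, Mul(24, Add(-30, r))) = Mul(2, Add(-720, Mul(24, r))) = Add(-1440, Mul(48, r)))
Function('T')(j) = 38
Mul(Add(4030, Function('T')(-27)), Pow(Function('K')(62), -1)) = Mul(Add(4030, 38), Pow(Add(-1440, Mul(48, 62)), -1)) = Mul(4068, Pow(Add(-1440, 2976), -1)) = Mul(4068, Pow(1536, -1)) = Mul(4068, Rational(1, 1536)) = Rational(339, 128)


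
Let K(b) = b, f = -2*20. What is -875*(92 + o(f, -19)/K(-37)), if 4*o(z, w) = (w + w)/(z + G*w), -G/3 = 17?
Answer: -5534069625/68746 ≈ -80500.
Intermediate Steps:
G = -51 (G = -3*17 = -51)
f = -40
o(z, w) = w/(2*(z - 51*w)) (o(z, w) = ((w + w)/(z - 51*w))/4 = ((2*w)/(z - 51*w))/4 = (2*w/(z - 51*w))/4 = w/(2*(z - 51*w)))
-875*(92 + o(f, -19)/K(-37)) = -875*(92 + ((1/2)*(-19)/(-40 - 51*(-19)))/(-37)) = -875*(92 + ((1/2)*(-19)/(-40 + 969))*(-1/37)) = -875*(92 + ((1/2)*(-19)/929)*(-1/37)) = -875*(92 + ((1/2)*(-19)*(1/929))*(-1/37)) = -875*(92 - 19/1858*(-1/37)) = -875*(92 + 19/68746) = -875*6324651/68746 = -5534069625/68746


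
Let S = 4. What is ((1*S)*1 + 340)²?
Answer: 118336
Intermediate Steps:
((1*S)*1 + 340)² = ((1*4)*1 + 340)² = (4*1 + 340)² = (4 + 340)² = 344² = 118336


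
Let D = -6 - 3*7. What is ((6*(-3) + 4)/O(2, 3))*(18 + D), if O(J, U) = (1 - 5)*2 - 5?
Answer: -126/13 ≈ -9.6923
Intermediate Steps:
O(J, U) = -13 (O(J, U) = -4*2 - 5 = -8 - 5 = -13)
D = -27 (D = -6 - 21 = -27)
((6*(-3) + 4)/O(2, 3))*(18 + D) = ((6*(-3) + 4)/(-13))*(18 - 27) = ((-18 + 4)*(-1/13))*(-9) = -14*(-1/13)*(-9) = (14/13)*(-9) = -126/13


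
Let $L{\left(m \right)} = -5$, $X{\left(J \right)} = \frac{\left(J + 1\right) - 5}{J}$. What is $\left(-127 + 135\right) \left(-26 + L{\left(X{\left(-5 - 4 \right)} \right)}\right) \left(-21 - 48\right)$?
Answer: $17112$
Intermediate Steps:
$X{\left(J \right)} = \frac{-4 + J}{J}$ ($X{\left(J \right)} = \frac{\left(1 + J\right) - 5}{J} = \frac{-4 + J}{J}$)
$\left(-127 + 135\right) \left(-26 + L{\left(X{\left(-5 - 4 \right)} \right)}\right) \left(-21 - 48\right) = \left(-127 + 135\right) \left(-26 - 5\right) \left(-21 - 48\right) = 8 \left(\left(-31\right) \left(-69\right)\right) = 8 \cdot 2139 = 17112$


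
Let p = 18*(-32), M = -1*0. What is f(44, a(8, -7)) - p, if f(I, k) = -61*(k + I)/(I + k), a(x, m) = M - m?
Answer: 515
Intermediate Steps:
M = 0
p = -576
a(x, m) = -m (a(x, m) = 0 - m = -m)
f(I, k) = -61 (f(I, k) = -61/((I + k)/(I + k)) = -61/1 = -61*1 = -61)
f(44, a(8, -7)) - p = -61 - 1*(-576) = -61 + 576 = 515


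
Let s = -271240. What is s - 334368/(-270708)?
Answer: -6118875296/22559 ≈ -2.7124e+5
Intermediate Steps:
s - 334368/(-270708) = -271240 - 334368/(-270708) = -271240 - 334368*(-1/270708) = -271240 + 27864/22559 = -6118875296/22559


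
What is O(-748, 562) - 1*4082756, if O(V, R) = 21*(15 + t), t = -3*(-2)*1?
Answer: -4082315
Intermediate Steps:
t = 6 (t = 6*1 = 6)
O(V, R) = 441 (O(V, R) = 21*(15 + 6) = 21*21 = 441)
O(-748, 562) - 1*4082756 = 441 - 1*4082756 = 441 - 4082756 = -4082315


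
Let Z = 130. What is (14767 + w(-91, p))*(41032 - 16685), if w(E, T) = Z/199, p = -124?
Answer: 71550062761/199 ≈ 3.5955e+8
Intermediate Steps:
w(E, T) = 130/199
(14767 + w(-91, p))*(41032 - 16685) = (14767 + 130/199)*(41032 - 16685) = (2938763/199)*24347 = 71550062761/199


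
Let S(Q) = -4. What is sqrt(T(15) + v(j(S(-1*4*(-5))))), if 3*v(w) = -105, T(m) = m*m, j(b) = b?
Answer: sqrt(190) ≈ 13.784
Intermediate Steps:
T(m) = m**2
v(w) = -35 (v(w) = (1/3)*(-105) = -35)
sqrt(T(15) + v(j(S(-1*4*(-5))))) = sqrt(15**2 - 35) = sqrt(225 - 35) = sqrt(190)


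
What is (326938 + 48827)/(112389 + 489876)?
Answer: 25051/40151 ≈ 0.62392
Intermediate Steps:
(326938 + 48827)/(112389 + 489876) = 375765/602265 = 375765*(1/602265) = 25051/40151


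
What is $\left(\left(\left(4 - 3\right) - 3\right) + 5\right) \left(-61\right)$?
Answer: $-183$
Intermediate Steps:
$\left(\left(\left(4 - 3\right) - 3\right) + 5\right) \left(-61\right) = \left(\left(1 - 3\right) + 5\right) \left(-61\right) = \left(-2 + 5\right) \left(-61\right) = 3 \left(-61\right) = -183$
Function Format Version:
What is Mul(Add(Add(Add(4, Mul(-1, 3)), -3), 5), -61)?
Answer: -183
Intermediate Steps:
Mul(Add(Add(Add(4, Mul(-1, 3)), -3), 5), -61) = Mul(Add(Add(Add(4, -3), -3), 5), -61) = Mul(Add(Add(1, -3), 5), -61) = Mul(Add(-2, 5), -61) = Mul(3, -61) = -183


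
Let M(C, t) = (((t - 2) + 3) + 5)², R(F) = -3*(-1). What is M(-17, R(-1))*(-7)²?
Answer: 3969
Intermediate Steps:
R(F) = 3
M(C, t) = (6 + t)² (M(C, t) = (((-2 + t) + 3) + 5)² = ((1 + t) + 5)² = (6 + t)²)
M(-17, R(-1))*(-7)² = (6 + 3)²*(-7)² = 9²*49 = 81*49 = 3969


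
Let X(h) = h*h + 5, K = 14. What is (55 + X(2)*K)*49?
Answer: 8869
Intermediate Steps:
X(h) = 5 + h**2 (X(h) = h**2 + 5 = 5 + h**2)
(55 + X(2)*K)*49 = (55 + (5 + 2**2)*14)*49 = (55 + (5 + 4)*14)*49 = (55 + 9*14)*49 = (55 + 126)*49 = 181*49 = 8869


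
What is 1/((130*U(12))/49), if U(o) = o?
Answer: 49/1560 ≈ 0.031410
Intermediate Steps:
1/((130*U(12))/49) = 1/((130*12)/49) = 1/(1560*(1/49)) = 1/(1560/49) = 49/1560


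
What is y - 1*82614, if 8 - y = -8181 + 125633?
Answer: -200058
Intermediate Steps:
y = -117444 (y = 8 - (-8181 + 125633) = 8 - 1*117452 = 8 - 117452 = -117444)
y - 1*82614 = -117444 - 1*82614 = -117444 - 82614 = -200058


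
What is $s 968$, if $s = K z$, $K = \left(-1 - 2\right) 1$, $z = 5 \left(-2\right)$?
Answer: $29040$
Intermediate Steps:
$z = -10$
$K = -3$ ($K = \left(-3\right) 1 = -3$)
$s = 30$ ($s = \left(-3\right) \left(-10\right) = 30$)
$s 968 = 30 \cdot 968 = 29040$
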